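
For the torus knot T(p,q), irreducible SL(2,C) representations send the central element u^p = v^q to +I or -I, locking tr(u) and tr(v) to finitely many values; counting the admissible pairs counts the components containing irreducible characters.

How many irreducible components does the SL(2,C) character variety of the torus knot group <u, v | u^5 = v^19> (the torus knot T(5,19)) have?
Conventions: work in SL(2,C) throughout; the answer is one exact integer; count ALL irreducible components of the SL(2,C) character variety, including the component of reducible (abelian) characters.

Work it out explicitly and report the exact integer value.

In the torus knot group T(5,19), u^5 = v^19 is central, so an irreducible representation sends it to +I or -I (Schur).
This locks tr(u) to 2*cos(pi*alpha/5), alpha in 1..4, and tr(v) to 2*cos(pi*beta/19), beta in 1..18, on each component of irreducible characters.
u^5 = (-1)^alpha I and v^19 = (-1)^beta I must agree, so alpha and beta have equal parity.
Counting: 2 odd alphas x 9 odd betas + 2 even alphas x 9 even betas = 18 + 18 = 36.
components with irreducible characters: 36; plus the single component of reducible (abelian) characters: total 37.

37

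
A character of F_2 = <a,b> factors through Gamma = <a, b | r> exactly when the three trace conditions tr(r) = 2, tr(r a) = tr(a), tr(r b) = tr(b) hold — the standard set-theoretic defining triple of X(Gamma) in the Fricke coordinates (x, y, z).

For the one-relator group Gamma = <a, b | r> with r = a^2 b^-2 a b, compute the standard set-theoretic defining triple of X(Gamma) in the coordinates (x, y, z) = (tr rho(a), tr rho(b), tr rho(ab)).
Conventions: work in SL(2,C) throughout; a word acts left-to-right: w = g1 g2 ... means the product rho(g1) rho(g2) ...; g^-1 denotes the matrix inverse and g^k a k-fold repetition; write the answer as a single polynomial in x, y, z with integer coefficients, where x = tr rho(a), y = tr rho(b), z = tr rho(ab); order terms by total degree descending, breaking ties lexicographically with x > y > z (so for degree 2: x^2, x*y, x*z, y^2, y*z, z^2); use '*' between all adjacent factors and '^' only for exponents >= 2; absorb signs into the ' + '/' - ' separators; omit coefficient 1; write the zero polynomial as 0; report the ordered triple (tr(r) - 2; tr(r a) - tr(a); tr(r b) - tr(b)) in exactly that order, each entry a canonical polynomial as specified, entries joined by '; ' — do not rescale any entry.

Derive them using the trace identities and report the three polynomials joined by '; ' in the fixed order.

reduce: trace(a b a) = trace(a) * trace(b a) - trace(b)  (reduce the a square) = x*z - y
reduce: trace(a b a^2) = trace(a) * trace(a b a) - trace(a b)  (reduce the a square) = x^2*z - x*y - z
reduce: trace(b a b a) = trace(b a) * trace(b a) - trace(1)  (split on b) = z^2 - 2
trace(b a b) = trace(b) * trace(a b) - trace(a)  (reduce the b square) = y*z - x
trace(a b a^2 b) = trace(a) * trace(b a b a) - trace(b a b)  (reduce the a square) = x*z^2 - y*z - x
trace(b^-1 a b a^2) = trace(a b a^2) * trace(b) - trace(a b a^2 b)  (eliminate b^-1) = x^2*y*z - x*y^2 - x*z^2 + x
trace(a^2 b^-2 a b) = trace(b^-1 a b a^2) * trace(b) - trace(b^-1 a b a^2 b)  (eliminate b^-1) = x^2*y^2*z - x*y^3 - x*y*z^2 - x^2*z + 2*x*y + z
trace(a b a^3) = trace(a) * trace(a b a^2) - trace(a b a) = x^3*z - x^2*y - 2*x*z + y
so trace(a b a^3 b) = trace(a) * trace(b a b a^2) - trace(b a b a) = x^2*z^2 - x*y*z - x^2 - z^2 + 2
trace(b^-1 a b a^3) = trace(a b a^3) * trace(b) - trace(a b a^3 b) = x^3*y*z - x^2*y^2 - x^2*z^2 - x*y*z + x^2 + y^2 + z^2 - 2
trace(a^2 b^-2 a b a) = trace(b^-1 a b a^3) * trace(b) - trace(b^-1 a b a^3 b) = x^3*y^2*z - x^2*y^3 - x^2*y*z^2 - x^3*z - x*y^2*z + 2*x^2*y + y^3 + y*z^2 + 2*x*z - 3*y
so trace(a^2) = trace(a) * trace(a) - trace(1)   [square of a] = x^2 - 2
reduce: trace(a^3) = trace(a) * trace(a^2) - trace(a)   [square of a] = x^3 - 3*x
so trace(a b^2 a^2) = trace(b) * trace(a^3 b) - trace(a^3)   [square of b] = x^2*y*z - x^3 - x*y^2 - y*z + 3*x
trace(a b^2 a^2 b) = trace(b) * trace(a^2 b a b) - trace(a^2 b a)   [square of b] = x*y*z^2 - x^2*z - y^2*z + z
trace(a b^2 a^2 b^-1) = trace(a b^2 a^2) * trace(b) - trace(a b^2 a^2 b)   [inverse elimination on b] = x^2*y^2*z - x^3*y - x*y^3 - x*y*z^2 + x^2*z + 3*x*y - z
so trace(a^2 b^-2 a b^2) = trace(a b^2 a^2 b^-1) * trace(b) - trace(a b^2 a^2)   [inverse elimination on b] = x^2*y^3*z - x^3*y^2 - x*y^4 - x*y^2*z^2 + x^3 + 4*x*y^2 - 3*x
assemble the triple (trace(r) - 2; trace(r a) - x; trace(r b) - y)

x^2*y^2*z - x*y^3 - x*y*z^2 - x^2*z + 2*x*y + z - 2; x^3*y^2*z - x^2*y^3 - x^2*y*z^2 - x^3*z - x*y^2*z + 2*x^2*y + y^3 + y*z^2 + 2*x*z - x - 3*y; x^2*y^3*z - x^3*y^2 - x*y^4 - x*y^2*z^2 + x^3 + 4*x*y^2 - 3*x - y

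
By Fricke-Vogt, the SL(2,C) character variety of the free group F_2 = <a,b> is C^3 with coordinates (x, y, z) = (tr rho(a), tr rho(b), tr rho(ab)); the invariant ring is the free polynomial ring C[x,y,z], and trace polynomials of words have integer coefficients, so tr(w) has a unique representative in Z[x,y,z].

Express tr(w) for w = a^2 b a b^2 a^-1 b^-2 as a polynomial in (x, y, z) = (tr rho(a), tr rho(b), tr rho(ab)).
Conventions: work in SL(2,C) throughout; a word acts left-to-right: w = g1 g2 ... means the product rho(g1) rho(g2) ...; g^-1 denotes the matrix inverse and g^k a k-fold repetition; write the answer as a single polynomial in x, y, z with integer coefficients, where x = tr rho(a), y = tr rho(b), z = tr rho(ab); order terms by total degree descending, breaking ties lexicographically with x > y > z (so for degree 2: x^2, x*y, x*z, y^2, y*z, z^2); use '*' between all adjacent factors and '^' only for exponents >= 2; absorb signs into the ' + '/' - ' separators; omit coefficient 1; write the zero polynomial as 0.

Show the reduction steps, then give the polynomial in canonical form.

and trace(a b a) = trace(a) trace(b a) - trace(b)  (reduce the a square) = x*z - y
trace(a^2 b a) = trace(a) trace(a b a) - trace(a b)  (reduce the a square) = x^2*z - x*y - z
next, trace(b a b a) = trace(a b) trace(a b) - trace(1)  (split on a) = z^2 - 2
and trace(b a b) = trace(b) trace(a b) - trace(a)  (reduce the b square) = y*z - x
and trace(a b a b a) = trace(a) trace(b a b a) - trace(b a b)  (reduce the a square) = x*z^2 - y*z - x
and trace(a^3 b a b) = trace(a) trace(a b a b a) - trace(a b a b)  (reduce the a square) = x^2*z^2 - x*y*z - x^2 - z^2 + 2
next, trace(a^3 b a) = trace(a) trace(a b a^2) - trace(a b a)  (reduce the a square) = x^3*z - x^2*y - 2*x*z + y
trace(a^2 b a b^2 a) = trace(b) trace(a^3 b a b) - trace(a^3 b a)  (reduce the b square) = x^2*y*z^2 - x^3*z - x*y^2*z - y*z^2 + 2*x*z + y
and trace(b a b a b a) = trace(a b a b) trace(a b) - trace(b a)  (split on a) = z^3 - 3*z
trace(b a b a b) = trace(b) trace(a b a b) - trace(a b a)  (reduce the b square) = y*z^2 - x*z - y
trace(a b a^2 b a b) = trace(a) trace(b a b a b a) - trace(b a b a b)  (reduce the a square) = x*z^3 - y*z^2 - 2*x*z + y
and trace(b^2) = trace(b) trace(b) - trace(1)  (reduce the b square) = y^2 - 2
next, trace(b a^2 b) = trace(a) trace(b^2 a) - trace(b^2)  (reduce the a square) = x*y*z - x^2 - y^2 + 2
trace(a b a^2 b a) = trace(a) trace(b a^2 b a) - trace(b a^2 b)  (reduce the a square) = x^2*z^2 - 2*x*y*z + y^2 - 2
trace(a^2 b a b^2 a b) = trace(b) trace(a b a^2 b a b) - trace(a b a^2 b a)  (reduce the b square) = x*y*z^3 - x^2*z^2 - y^2*z^2 + 2
trace(a^2 b a b^2 a b^-1) = trace(a^2 b a b^2 a) trace(b) - trace(a^2 b a b^2 a b)  (eliminate b^-1) = x^2*y^2*z^2 - x^3*y*z - x*y^3*z - x*y*z^3 + x^2*z^2 + 2*x*y*z + y^2 - 2
next, trace(b^-2 a^2 b a b^2 a) = trace(a^2 b a b^2 a b^-1) trace(b) - trace(a^2 b a b^2 a)  (eliminate b^-1) = x^2*y^3*z^2 - x^3*y^2*z - x*y^4*z - x*y^2*z^3 + x^3*z + 3*x*y^2*z + y^3 + y*z^2 - 2*x*z - 3*y
trace(a^2 b a b^2 a^-1 b^-2) = trace(b^-2 a^2 b a b^2) trace(a) - trace(b^-2 a^2 b a b^2 a)  (eliminate a^-1) = -x^2*y^3*z^2 + x^3*y^2*z + x*y^4*z + x*y^2*z^3 - 3*x*y^2*z - x^2*y - y^3 - y*z^2 + x*z + 3*y

-x^2*y^3*z^2 + x^3*y^2*z + x*y^4*z + x*y^2*z^3 - 3*x*y^2*z - x^2*y - y^3 - y*z^2 + x*z + 3*y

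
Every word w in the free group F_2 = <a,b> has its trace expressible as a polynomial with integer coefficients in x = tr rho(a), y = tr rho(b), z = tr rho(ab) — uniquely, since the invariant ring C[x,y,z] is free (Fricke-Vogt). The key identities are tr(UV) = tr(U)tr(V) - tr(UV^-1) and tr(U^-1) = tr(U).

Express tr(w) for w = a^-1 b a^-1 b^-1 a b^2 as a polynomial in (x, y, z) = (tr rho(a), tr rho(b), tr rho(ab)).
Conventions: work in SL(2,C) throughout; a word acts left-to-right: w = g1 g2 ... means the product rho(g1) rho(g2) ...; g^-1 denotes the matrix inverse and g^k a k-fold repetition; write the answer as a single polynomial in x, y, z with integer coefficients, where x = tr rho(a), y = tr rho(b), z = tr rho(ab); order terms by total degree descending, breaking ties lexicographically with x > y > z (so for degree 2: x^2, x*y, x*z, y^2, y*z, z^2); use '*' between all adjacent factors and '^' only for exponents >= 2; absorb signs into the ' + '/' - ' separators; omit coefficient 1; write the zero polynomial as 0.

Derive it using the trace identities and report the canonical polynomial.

trace(b^2) = trace(b) trace(b) - trace(1) = y^2 - 2
reduce: trace(a^2 b) = trace(a) trace(b a) - trace(b) = x*z - y
trace(a^2) = trace(a) trace(a) - trace(1) = x^2 - 2
trace(a^2 b^2) = trace(b) trace(a^2 b) - trace(a^2) = x*y*z - x^2 - y^2 + 2
trace(b a^2 b^2) = trace(b) trace(a^2 b^2) - trace(a^2 b) = x*y^2*z - x^2*y - y^3 - x*z + 3*y
trace(b a b a) = trace(a b) trace(a b) - trace(1)   [split at repeated a] = z^2 - 2
trace(b a b) = trace(b) trace(a b) - trace(a) = y*z - x
trace(a b a^2 b) = trace(a) trace(b a b a) - trace(b a b) = x*z^2 - y*z - x
trace(a b a^2) = trace(a) trace(a b a) - trace(a b) = x^2*z - x*y - z
reduce: trace(b a^2 b^2 a) = trace(b) trace(a b a^2 b) - trace(a b a^2) = x*y*z^2 - x^2*z - y^2*z + z
so trace(a b^2 a^-1 b a) = trace(b a^2 b^2) trace(a) - trace(b a^2 b^2 a) = x^2*y^2*z - x^3*y - x*y^3 - x*y*z^2 + y^2*z + 3*x*y - z
trace(a b a b^2) = trace(b) trace(a b a b) - trace(a b a) = y*z^2 - x*z - y
trace(b a b a b^2) = trace(b) trace(a b a b^2) - trace(a b a b) = y^2*z^2 - x*y*z - y^2 - z^2 + 2
trace(a b a b a b) = trace(a b a b) trace(a b) - trace(b a)   [split at repeated a] = z^3 - 3*z
so trace(b a b a b^2 a) = trace(b) trace(a b a b a b) - trace(a b a b a) = y*z^3 - x*z^2 - 2*y*z + x
trace(a b^2 a^-1 b a b) = trace(b a b a b^2) trace(a) - trace(b a b a b^2 a) = x*y^2*z^2 - x^2*y*z - y*z^3 - x*y^2 + 2*y*z + x
reduce: trace(b^-1 a b^2 a^-1 b a) = trace(a b^2 a^-1 b a) trace(b) - trace(a b^2 a^-1 b a b) = x^2*y^3*z - x^3*y^2 - x*y^4 - 2*x*y^2*z^2 + x^2*y*z + y^3*z + y*z^3 + 4*x*y^2 - 3*y*z - x
trace(a^-1 b a^-1 b^-1 a b^2) = trace(b^-1 a b^2 a^-1 b) trace(a) - trace(b^-1 a b^2 a^-1 b a) = -x^2*y^3*z + x^3*y^2 + x*y^4 + 2*x*y^2*z^2 - x^2*y*z - y^3*z - y*z^3 - 3*x*y^2 + 3*y*z - x

-x^2*y^3*z + x^3*y^2 + x*y^4 + 2*x*y^2*z^2 - x^2*y*z - y^3*z - y*z^3 - 3*x*y^2 + 3*y*z - x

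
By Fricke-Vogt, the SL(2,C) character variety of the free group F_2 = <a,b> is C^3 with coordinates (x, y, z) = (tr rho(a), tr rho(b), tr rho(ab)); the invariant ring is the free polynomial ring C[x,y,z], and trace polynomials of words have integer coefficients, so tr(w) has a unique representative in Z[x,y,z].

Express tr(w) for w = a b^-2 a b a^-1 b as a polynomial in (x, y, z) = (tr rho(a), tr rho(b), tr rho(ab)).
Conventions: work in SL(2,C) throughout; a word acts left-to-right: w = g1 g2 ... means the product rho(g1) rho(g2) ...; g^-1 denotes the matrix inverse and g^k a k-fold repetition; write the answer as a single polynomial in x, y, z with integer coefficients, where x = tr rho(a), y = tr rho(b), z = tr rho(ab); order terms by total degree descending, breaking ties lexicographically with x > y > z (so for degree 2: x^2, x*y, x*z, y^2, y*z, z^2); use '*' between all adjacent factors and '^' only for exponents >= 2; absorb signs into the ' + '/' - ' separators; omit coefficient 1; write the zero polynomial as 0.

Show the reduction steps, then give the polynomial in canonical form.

x^2*y^3*z - x^3*y^2 - x*y^4 - 2*x*y^2*z^2 + y^3*z + y*z^3 + x^3 + 5*x*y^2 + x*z^2 - 4*y*z - 3*x

tr(b^2 a) = tr(b) tr(a b) - tr(a) = y*z - x
tr(b^2) = tr(b) tr(b) - tr(1) = y^2 - 2
tr(a b^2 a) = tr(a) tr(b^2 a) - tr(b^2) = x*y*z - x^2 - y^2 + 2
tr(a b a b) = tr(b a) tr(b a) - tr(1)   [split at repeated b] = z^2 - 2
and tr(a b a) = tr(a) tr(b a) - tr(b) = x*z - y
and tr(a b^2 a b) = tr(b) tr(a b a b) - tr(a b a) = y*z^2 - x*z - y
tr(a b^2 a b^-1) = tr(a b^2 a) tr(b) - tr(a b^2 a b) = x*y^2*z - x^2*y - y^3 - y*z^2 + x*z + 3*y
tr(b a b^-2 a b) = tr(a b^2 a b^-1) tr(b) - tr(a b^2 a) = x*y^3*z - x^2*y^2 - y^4 - y^2*z^2 + x^2 + 4*y^2 - 2
tr(a b a b a) = tr(a) tr(b a b a) - tr(b a b) = x*z^2 - y*z - x
next, tr(a b a b a b) = tr(a b a b) tr(a b) - tr(b a)   [split at repeated a] = z^3 - 3*z
next, tr(a b a b a b^-1) = tr(a b a b a) tr(b) - tr(a b a b a b) = x*y*z^2 - y^2*z - z^3 - x*y + 3*z
tr(b a b^-2 a b a) = tr(a b a b a b^-1) tr(b) - tr(a b a b a) = x*y^2*z^2 - y^3*z - y*z^3 - x*y^2 - x*z^2 + 4*y*z + x
and tr(a b^-2 a b a^-1 b) = tr(b a b^-2 a b) tr(a) - tr(b a b^-2 a b a) = x^2*y^3*z - x^3*y^2 - x*y^4 - 2*x*y^2*z^2 + y^3*z + y*z^3 + x^3 + 5*x*y^2 + x*z^2 - 4*y*z - 3*x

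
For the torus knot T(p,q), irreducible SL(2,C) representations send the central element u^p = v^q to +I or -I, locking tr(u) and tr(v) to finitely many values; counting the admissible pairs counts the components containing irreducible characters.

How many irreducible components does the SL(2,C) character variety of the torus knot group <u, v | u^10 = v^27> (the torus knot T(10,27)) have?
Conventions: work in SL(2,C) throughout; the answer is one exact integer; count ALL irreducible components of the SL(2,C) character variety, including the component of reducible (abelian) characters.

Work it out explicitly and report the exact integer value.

In the torus knot group T(10,27), u^10 = v^27 is central, so an irreducible representation sends it to +I or -I (Schur).
So on each irreducible component the traces are pinned: tr(u) = 2*cos(pi*alpha/10) with 1 <= alpha <= 9, tr(v) = 2*cos(pi*beta/27) with 1 <= beta <= 26.
Consistency of u^10 = (-1)^alpha I with v^27 = (-1)^beta I forces alpha = beta (mod 2).
Enumerate parity-matched pairs: 5*13 odd-odd plus 4*13 even-even gives 117.
components with irreducible characters: 117; plus the single component of reducible (abelian) characters: total 118.

118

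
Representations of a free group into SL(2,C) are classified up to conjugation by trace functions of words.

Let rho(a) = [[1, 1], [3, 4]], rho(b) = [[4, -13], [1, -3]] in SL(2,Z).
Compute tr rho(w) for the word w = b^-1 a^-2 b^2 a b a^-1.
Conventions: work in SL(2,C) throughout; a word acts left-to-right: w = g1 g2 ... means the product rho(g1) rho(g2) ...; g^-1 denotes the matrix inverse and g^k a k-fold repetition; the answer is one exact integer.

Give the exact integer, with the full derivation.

547239

rho(b^-1) = [[-3, 13], [-1, 4]]
... * rho(a^-1) = [[4, -1], [-3, 1]]  ->  [[-51, 16], [-16, 5]]
... * rho(a^-1) = [[4, -1], [-3, 1]]  ->  [[-252, 67], [-79, 21]]
... * rho(b) = [[4, -13], [1, -3]]  ->  [[-941, 3075], [-295, 964]]
... * rho(b) = [[4, -13], [1, -3]]  ->  [[-689, 3008], [-216, 943]]
... * rho(a) = [[1, 1], [3, 4]]  ->  [[8335, 11343], [2613, 3556]]
... * rho(b) = [[4, -13], [1, -3]]  ->  [[44683, -142384], [14008, -44637]]
... * rho(a^-1) = [[4, -1], [-3, 1]]  ->  [[605884, -187067], [189943, -58645]]
tr = 605884 + -58645 = 547239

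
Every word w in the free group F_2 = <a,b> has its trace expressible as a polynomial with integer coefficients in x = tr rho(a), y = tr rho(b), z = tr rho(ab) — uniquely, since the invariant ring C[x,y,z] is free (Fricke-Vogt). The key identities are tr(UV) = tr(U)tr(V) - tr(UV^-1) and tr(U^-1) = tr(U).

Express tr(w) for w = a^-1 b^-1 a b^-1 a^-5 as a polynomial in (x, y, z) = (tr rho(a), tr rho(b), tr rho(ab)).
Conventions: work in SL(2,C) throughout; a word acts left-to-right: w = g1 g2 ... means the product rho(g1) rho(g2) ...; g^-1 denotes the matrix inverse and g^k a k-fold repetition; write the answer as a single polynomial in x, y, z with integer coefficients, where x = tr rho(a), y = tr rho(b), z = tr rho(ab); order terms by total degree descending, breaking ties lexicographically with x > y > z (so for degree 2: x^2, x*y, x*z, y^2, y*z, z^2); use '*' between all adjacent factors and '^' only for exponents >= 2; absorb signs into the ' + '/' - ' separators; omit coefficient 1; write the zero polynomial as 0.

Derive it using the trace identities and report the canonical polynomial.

x^6*y*z - x^7 - x^5*y^2 - x^5*z^2 - 3*x^4*y*z + 7*x^5 + 3*x^3*y^2 + 4*x^3*z^2 - 14*x^3 - x*y^2 - 3*x*z^2 + y*z + 7*x

tr(a^-1) = tr(a) = x
tr(a^-1 b) = tr(b)*tr(a) - tr(b a) = x*y - z
tr(a^-1 b^-1) = tr(a^-1)*tr(b) - tr(a^-1 b) = z
tr(a^-2 b^-1) = tr(a^-1 b^-1)*tr(a) - tr(a^-1 b^-1 a) = x*z - y
tr(a^-2 b^-1 a^-1) = tr(a^-2 b^-1)*tr(a) - tr(a^-2 b^-1 a) = x^2*z - x*y - z
tr(a^-4 b^-1) = tr(a^-2 b^-1 a^-1)*tr(a) - tr(a^-2 b^-1) = x^3*z - x^2*y - 2*x*z + y
tr(b a b) = tr(b)*tr(a b) - tr(a) = y*z - x
tr(b a b a) = tr(a b)*tr(a b) - tr(1)   [split at repeated a] = z^2 - 2
tr(a b a^-1 b) = tr(b a b)*tr(a) - tr(b a b a) = x*y*z - x^2 - z^2 + 2
tr(b^-1 a b a^-1) = tr(a b a^-1)*tr(b) - tr(a b a^-1 b) = -x*y*z + x^2 + y^2 + z^2 - 2
tr(b^-1 a b a^-2) = tr(b^-1 a b a^-1)*tr(a) - tr(b^-1 a b) = -x^2*y*z + x^3 + x*y^2 + x*z^2 - 3*x
tr(a^-1 b^-1 a b a^-2) = tr(b^-1 a b a^-2)*tr(a) - tr(b^-1 a b a^-1) = -x^3*y*z + x^4 + x^2*y^2 + x^2*z^2 + x*y*z - 4*x^2 - y^2 - z^2 + 2
tr(a^-4 b^-1 a b) = tr(a^-1 b^-1 a b a^-2)*tr(a) - tr(a^-1 b^-1 a b a^-1) = -x^4*y*z + x^5 + x^3*y^2 + x^3*z^2 + 2*x^2*y*z - 5*x^3 - 2*x*y^2 - 2*x*z^2 + 5*x
tr(a^-5 b^-1 a b) = tr(a^-4 b^-1 a b)*tr(a) - tr(a^-4 b^-1 a b a) = -x^5*y*z + x^6 + x^4*y^2 + x^4*z^2 + 3*x^3*y*z - 6*x^4 - 3*x^2*y^2 - 3*x^2*z^2 - x*y*z + 9*x^2 + y^2 + z^2 - 2
tr(a^-1 b^-1 a b^-1 a^-4) = tr(a^-5 b^-1 a)*tr(b) - tr(a^-5 b^-1 a b) = x^5*y*z - x^6 - x^4*y^2 - x^4*z^2 - 2*x^3*y*z + 6*x^4 + 2*x^2*y^2 + 3*x^2*z^2 - x*y*z - 9*x^2 - z^2 + 2
tr(b^-1 a b^-1) = tr(a b^-1)*tr(b) - tr(a) = x*y^2 - y*z - x
tr(a^-2 b^-1 a b^-1) = tr(a^-1 b^-1 a b^-1)*tr(a) - tr(a^-1 b^-1 a b^-1 a) = x^2*y*z - x^3 - x*y^2 - x*z^2 + y*z + 3*x
tr(b^-1 a b^-1 a^-3) = tr(a^-2 b^-1 a b^-1)*tr(a) - tr(a^-2 b^-1 a b^-1 a) = x^3*y*z - x^4 - x^2*y^2 - x^2*z^2 + 4*x^2 + z^2 - 2
tr(a^-1 b^-1 a b^-1 a^-3) = tr(b^-1 a b^-1 a^-3)*tr(a) - tr(b^-1 a b^-1 a^-2) = x^4*y*z - x^5 - x^3*y^2 - x^3*z^2 - x^2*y*z + 5*x^3 + x*y^2 + 2*x*z^2 - y*z - 5*x
tr(a^-1 b^-1 a b^-1 a^-5) = tr(a^-1 b^-1 a b^-1 a^-4)*tr(a) - tr(a^-1 b^-1 a b^-1 a^-3) = x^6*y*z - x^7 - x^5*y^2 - x^5*z^2 - 3*x^4*y*z + 7*x^5 + 3*x^3*y^2 + 4*x^3*z^2 - 14*x^3 - x*y^2 - 3*x*z^2 + y*z + 7*x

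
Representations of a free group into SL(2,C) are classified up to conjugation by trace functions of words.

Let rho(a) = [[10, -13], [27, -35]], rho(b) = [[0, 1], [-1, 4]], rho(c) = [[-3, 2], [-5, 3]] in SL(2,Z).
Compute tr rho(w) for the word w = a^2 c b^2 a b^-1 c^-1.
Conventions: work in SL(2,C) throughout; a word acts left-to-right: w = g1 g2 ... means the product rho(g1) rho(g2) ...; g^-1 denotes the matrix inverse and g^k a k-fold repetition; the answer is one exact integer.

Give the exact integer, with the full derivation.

rho(a) = [[10, -13], [27, -35]]
... * rho(a) = [[10, -13], [27, -35]]  ->  [[-251, 325], [-675, 874]]
... * rho(c) = [[-3, 2], [-5, 3]]  ->  [[-872, 473], [-2345, 1272]]
... * rho(b) = [[0, 1], [-1, 4]]  ->  [[-473, 1020], [-1272, 2743]]
... * rho(b) = [[0, 1], [-1, 4]]  ->  [[-1020, 3607], [-2743, 9700]]
... * rho(a) = [[10, -13], [27, -35]]  ->  [[87189, -112985], [234470, -303841]]
... * rho(b^-1) = [[4, -1], [1, 0]]  ->  [[235771, -87189], [634039, -234470]]
... * rho(c^-1) = [[3, -2], [5, -3]]  ->  [[271368, -209975], [729767, -564668]]
tr = 271368 + -564668 = -293300

-293300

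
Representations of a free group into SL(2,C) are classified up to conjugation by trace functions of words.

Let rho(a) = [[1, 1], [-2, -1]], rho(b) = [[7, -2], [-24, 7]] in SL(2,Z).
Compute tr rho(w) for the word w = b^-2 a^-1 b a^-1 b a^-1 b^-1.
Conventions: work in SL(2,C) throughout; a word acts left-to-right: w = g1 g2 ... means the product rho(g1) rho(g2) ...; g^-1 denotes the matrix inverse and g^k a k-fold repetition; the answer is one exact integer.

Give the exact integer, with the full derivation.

rho(b^-1) = [[7, 2], [24, 7]]
... * rho(b^-1) = [[7, 2], [24, 7]]  ->  [[97, 28], [336, 97]]
... * rho(a^-1) = [[-1, -1], [2, 1]]  ->  [[-41, -69], [-142, -239]]
... * rho(b) = [[7, -2], [-24, 7]]  ->  [[1369, -401], [4742, -1389]]
... * rho(a^-1) = [[-1, -1], [2, 1]]  ->  [[-2171, -1770], [-7520, -6131]]
... * rho(b) = [[7, -2], [-24, 7]]  ->  [[27283, -8048], [94504, -27877]]
... * rho(a^-1) = [[-1, -1], [2, 1]]  ->  [[-43379, -35331], [-150258, -122381]]
... * rho(b^-1) = [[7, 2], [24, 7]]  ->  [[-1151597, -334075], [-3988950, -1157183]]
tr = -1151597 + -1157183 = -2308780

-2308780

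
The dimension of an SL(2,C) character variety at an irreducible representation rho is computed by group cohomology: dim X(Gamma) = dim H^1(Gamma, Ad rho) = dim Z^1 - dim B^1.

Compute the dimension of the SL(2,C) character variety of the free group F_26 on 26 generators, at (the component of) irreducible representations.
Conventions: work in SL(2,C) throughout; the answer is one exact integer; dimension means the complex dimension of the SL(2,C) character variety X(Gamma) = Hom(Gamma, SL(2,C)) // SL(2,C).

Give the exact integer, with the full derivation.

75

Gamma = F_26 has 26 generators and no relators.
Z^1(Gamma, Ad rho) = (sl_2)^26: a cocycle is a free choice of one sl_2 vector per generator, so dim Z^1 = 3*26 = 78.
dim B^1 = 3: the coboundary map is injective because an irreducible image has centralizer 0 in sl_2.
Therefore dim X = 78 - 3 = 75.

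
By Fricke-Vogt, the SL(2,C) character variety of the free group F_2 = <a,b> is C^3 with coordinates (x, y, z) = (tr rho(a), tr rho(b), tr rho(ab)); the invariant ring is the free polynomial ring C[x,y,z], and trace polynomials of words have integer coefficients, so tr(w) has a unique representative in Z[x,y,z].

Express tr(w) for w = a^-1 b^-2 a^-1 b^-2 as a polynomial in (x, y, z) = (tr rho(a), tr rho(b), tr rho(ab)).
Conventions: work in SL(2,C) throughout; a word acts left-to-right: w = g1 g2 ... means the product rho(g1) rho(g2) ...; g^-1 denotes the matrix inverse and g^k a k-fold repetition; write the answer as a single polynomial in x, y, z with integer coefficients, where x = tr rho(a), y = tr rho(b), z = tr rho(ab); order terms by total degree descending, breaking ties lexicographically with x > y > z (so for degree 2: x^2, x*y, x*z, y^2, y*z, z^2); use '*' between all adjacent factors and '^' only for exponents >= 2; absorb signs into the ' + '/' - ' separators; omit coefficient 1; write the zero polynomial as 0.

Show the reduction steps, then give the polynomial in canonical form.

y^2*z^2 - 2*x*y*z + x^2 - 2

reduce: tr(b^-1) = tr(b) = y
tr(b^-2) = tr(b^-1) tr(b) - tr(1) = y^2 - 2
so tr(b^-3) = tr(b^-2) tr(b) - tr(b^-1) = y^3 - 3*y
so tr(b^-4) = tr(b^-3) tr(b) - tr(b^-2) = y^4 - 4*y^2 + 2
reduce: tr(b^-1 a) = tr(a) tr(b) - tr(a b) = x*y - z
tr(b^-1 a b^-1) = tr(b^-1 a) tr(b) - tr(b^-1 a b) = x*y^2 - y*z - x
tr(b^-3 a) = tr(b^-1 a b^-1) tr(b) - tr(b^-1 a) = x*y^3 - y^2*z - 2*x*y + z
tr(b^-4 a) = tr(b^-3 a) tr(b) - tr(b^-3 a b) = x*y^4 - y^3*z - 3*x*y^2 + 2*y*z + x
so tr(b^-2 a^-1 b^-2) = tr(b^-4) tr(a) - tr(b^-4 a) = y^3*z - x*y^2 - 2*y*z + x
reduce: tr(b a b) = tr(b) tr(a b) - tr(a) = y*z - x
reduce: tr(b a b a) = tr(b a) tr(b a) - tr(1) = z^2 - 2
tr(a b a^-1 b) = tr(b a b) tr(a) - tr(b a b a) = x*y*z - x^2 - z^2 + 2
tr(b^-1 a b a^-1) = tr(a b a^-1) tr(b) - tr(a b a^-1 b) = -x*y*z + x^2 + y^2 + z^2 - 2
tr(a^-1 b^-2 a b) = tr(b^-1 a b a^-1) tr(b) - tr(b^-1 a b a^-1 b) = -x*y^2*z + x^2*y + y^3 + y*z^2 - 3*y
reduce: tr(b^-1 a^-1 b^-2 a) = tr(a^-1 b^-2 a) tr(b) - tr(a^-1 b^-2 a b) = x*y^2*z - x^2*y - y*z^2 + y
tr(b^-2 a^-1 b^-2 a) = tr(b^-1 a^-1 b^-2 a) tr(b) - tr(b^-1 a^-1 b^-2 a b) = x*y^3*z - x^2*y^2 - y^2*z^2 + 2
so tr(a^-1 b^-2 a^-1 b^-2) = tr(b^-2 a^-1 b^-2) tr(a) - tr(b^-2 a^-1 b^-2 a) = y^2*z^2 - 2*x*y*z + x^2 - 2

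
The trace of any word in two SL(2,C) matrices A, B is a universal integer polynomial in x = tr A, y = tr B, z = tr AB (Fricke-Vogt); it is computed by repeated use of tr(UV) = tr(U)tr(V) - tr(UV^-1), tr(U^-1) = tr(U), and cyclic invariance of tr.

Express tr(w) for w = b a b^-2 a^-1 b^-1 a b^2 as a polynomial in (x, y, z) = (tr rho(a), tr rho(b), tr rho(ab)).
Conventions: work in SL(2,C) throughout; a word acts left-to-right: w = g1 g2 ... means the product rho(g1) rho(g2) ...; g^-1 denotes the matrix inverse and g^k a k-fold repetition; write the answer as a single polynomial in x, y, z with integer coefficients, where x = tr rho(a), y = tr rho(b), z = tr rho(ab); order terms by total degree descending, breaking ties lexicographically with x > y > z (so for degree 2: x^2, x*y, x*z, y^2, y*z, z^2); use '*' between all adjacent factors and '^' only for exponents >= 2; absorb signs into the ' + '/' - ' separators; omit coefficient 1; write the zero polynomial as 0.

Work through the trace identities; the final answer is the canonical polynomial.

so tr(b a b) = tr(b) tr(a b) - tr(a) = y*z - x
tr(a b^3) = tr(b) tr(b a b) - tr(b a) = y^2*z - x*y - z
so tr(b a b^3) = tr(b) tr(a b^3) - tr(a b^2) = y^3*z - x*y^2 - 2*y*z + x
tr(a b a b) = tr(b a) tr(b a) - tr(1)   [split at repeated b] = z^2 - 2
tr(a b a) = tr(a) tr(b a) - tr(b) = x*z - y
reduce: tr(a b^2 a b) = tr(b) tr(a b a b) - tr(a b a) = y*z^2 - x*z - y
reduce: tr(b^2) = tr(b) tr(b) - tr(1) = y^2 - 2
so tr(a b^2 a) = tr(a) tr(b^2 a) - tr(b^2) = x*y*z - x^2 - y^2 + 2
tr(a b^2 a b^2) = tr(b) tr(a b^2 a b) - tr(a b^2 a) = y^2*z^2 - 2*x*y*z + x^2 - 2
tr(b a b^3 a b) = tr(b) tr(a b^2 a b^2) - tr(a b^2 a b) = y^3*z^2 - 2*x*y^2*z + x^2*y - y*z^2 + x*z - y
reduce: tr(a b a b a b) = tr(a b a b) tr(a b) - tr(b a)   [split at repeated a] = z^3 - 3*z
so tr(a b a b a) = tr(a) tr(b a b a) - tr(b a b) = x*z^2 - y*z - x
reduce: tr(b a b a b a b) = tr(b) tr(a b a b a b) - tr(a b a b a) = y*z^3 - x*z^2 - 2*y*z + x
so tr(b a b^3 a b a) = tr(b) tr(b a b a b a b) - tr(b a b a b a) = y^2*z^3 - x*y*z^2 - 2*y^2*z - z^3 + x*y + 3*z
tr(a^-1 b a b^3 a b) = tr(b a b^3 a b) tr(a) - tr(b a b^3 a b a) = x*y^3*z^2 - 2*x^2*y^2*z - y^2*z^3 + x^3*y + x^2*z + 2*y^2*z + z^3 - 2*x*y - 3*z
tr(b^-1 a^-1 b a b^3 a) = tr(a^-1 b a b^3 a) tr(b) - tr(a^-1 b a b^3 a b) = -x*y^3*z^2 + 2*x^2*y^2*z + y^4*z + y^2*z^3 - x^3*y - x*y^3 - x^2*z - 4*y^2*z - z^3 + 3*x*y + 3*z
so tr(a b^3 a b^-2 a^-1 b) = tr(b^-1 a^-1 b a b^3 a) tr(b) - tr(b^-1 a^-1 b a b^3 a b) = -x*y^4*z^2 + 2*x^2*y^3*z + y^5*z + y^3*z^3 - x^3*y^2 - x*y^4 - x^2*y*z - 5*y^3*z - y*z^3 + 4*x*y^2 + 5*y*z - x
reduce: tr(b a b^-2 a^-1 b^-1 a b^2) = tr(a b^3 a b^-2 a^-1) tr(b) - tr(a b^3 a b^-2 a^-1 b) = x*y^4*z^2 - 2*x^2*y^3*z - y^5*z - y^3*z^3 + x^3*y^2 + x*y^4 + x^2*y*z + 5*y^3*z + y*z^3 - 4*x*y^2 - 4*y*z + x

x*y^4*z^2 - 2*x^2*y^3*z - y^5*z - y^3*z^3 + x^3*y^2 + x*y^4 + x^2*y*z + 5*y^3*z + y*z^3 - 4*x*y^2 - 4*y*z + x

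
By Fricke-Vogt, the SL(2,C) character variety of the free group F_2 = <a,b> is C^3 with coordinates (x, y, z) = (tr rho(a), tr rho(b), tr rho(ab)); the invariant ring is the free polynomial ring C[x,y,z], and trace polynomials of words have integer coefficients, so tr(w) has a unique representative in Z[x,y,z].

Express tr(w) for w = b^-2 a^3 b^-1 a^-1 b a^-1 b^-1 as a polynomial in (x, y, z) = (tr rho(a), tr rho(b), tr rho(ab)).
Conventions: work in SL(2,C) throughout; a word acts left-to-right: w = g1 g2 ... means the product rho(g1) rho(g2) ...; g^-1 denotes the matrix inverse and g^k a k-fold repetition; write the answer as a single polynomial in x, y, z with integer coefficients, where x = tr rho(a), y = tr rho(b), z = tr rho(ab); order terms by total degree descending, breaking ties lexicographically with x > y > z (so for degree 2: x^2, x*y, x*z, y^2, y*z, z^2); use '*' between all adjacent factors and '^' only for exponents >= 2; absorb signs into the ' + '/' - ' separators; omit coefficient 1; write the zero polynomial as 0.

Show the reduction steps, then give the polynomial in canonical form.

apply: tr(a^2) = tr(a)*tr(a) - tr(1) = x^2 - 2
tr(a^2 b) = tr(a)*tr(b a) - tr(b) = x*z - y
tr(b^-1 a^2) = tr(a^2)*tr(b) - tr(a^2 b) = x^2*y - x*z - y
apply: tr(a^2 b^-2) = tr(b^-1 a^2)*tr(b) - tr(b^-1 a^2 b) = x^2*y^2 - x*y*z - x^2 - y^2 + 2
tr(b^-3 a^2) = tr(a^2 b^-2)*tr(b) - tr(a^2 b^-1) = x^2*y^3 - x*y^2*z - 2*x^2*y - y^3 + x*z + 3*y
tr(a b a^2) = tr(a)*tr(a b a) - tr(a b) = x^2*z - x*y - z
use: tr(b a b a) = tr(a b)*tr(a b) - tr(1)   [split at repeated a] = z^2 - 2
tr(b a b) = tr(b)*tr(a b) - tr(a) = y*z - x
tr(a b a^2 b) = tr(a)*tr(b a b a) - tr(b a b) = x*z^2 - y*z - x
use: tr(a^2 b^-1 a b) = tr(a b a^2)*tr(b) - tr(a b a^2 b) = x^2*y*z - x*y^2 - x*z^2 + x
tr(b^2 a^2) = tr(b)*tr(a^2 b) - tr(a^2) = x*y*z - x^2 - y^2 + 2
use: tr(a b^2 a^2) = tr(a)*tr(b^2 a^2) - tr(b^2 a) = x^2*y*z - x^3 - x*y^2 - y*z + 3*x
use: tr(a b^2 a^3) = tr(a)*tr(a b^2 a^2) - tr(a b^2 a) = x^3*y*z - x^4 - x^2*y^2 - 2*x*y*z + 4*x^2 + y^2 - 2
apply: tr(b a b^2 a^2) = tr(b)*tr(a^2 b a b) - tr(a^2 b a) = x*y*z^2 - x^2*z - y^2*z + z
use: tr(b a b^2 a) = tr(b)*tr(a b a b) - tr(a b a) = y*z^2 - x*z - y
tr(a b^2 a^3 b) = tr(a)*tr(b a b^2 a^2) - tr(b a b^2 a) = x^2*y*z^2 - x^3*z - x*y^2*z - y*z^2 + 2*x*z + y
tr(b a^3 b^-1 a b) = tr(a b^2 a^3)*tr(b) - tr(a b^2 a^3 b) = x^3*y^2*z - x^4*y - x^2*y^3 - x^2*y*z^2 + x^3*z - x*y^2*z + 4*x^2*y + y^3 + y*z^2 - 2*x*z - 3*y
tr(b a b a^3) = tr(a)*tr(b a b a^2) - tr(b a b a) = x^2*z^2 - x*y*z - x^2 - z^2 + 2
tr(a b a b a^3) = tr(a)*tr(b a b a^3) - tr(b a b a^2) = x^3*z^2 - x^2*y*z - x^3 - 2*x*z^2 + y*z + 3*x
apply: tr(b a b a b a) = tr(b a b a)*tr(b a) - tr(a b)   [split at repeated b] = z^3 - 3*z
tr(a b a b a b a) = tr(a)*tr(b a b a b a) - tr(b a b a b) = x*z^3 - y*z^2 - 2*x*z + y
use: tr(a b a b a^3 b) = tr(a)*tr(a b a b a b a) - tr(a b a b a b) = x^2*z^3 - x*y*z^2 - 2*x^2*z - z^3 + x*y + 3*z
apply: tr(b a^3 b^-1 a b a) = tr(a b a b a^3)*tr(b) - tr(a b a b a^3 b) = x^3*y*z^2 - x^2*y^2*z - x^2*z^3 - x^3*y - x*y*z^2 + 2*x^2*z + y^2*z + z^3 + 2*x*y - 3*z
apply: tr(a^3 b^-1 a b a^-1 b) = tr(b a^3 b^-1 a b)*tr(a) - tr(b a^3 b^-1 a b a) = x^4*y^2*z - x^5*y - x^3*y^3 - 2*x^3*y*z^2 + x^4*z + x^2*z^3 + 5*x^3*y + x*y^3 + 2*x*y*z^2 - 4*x^2*z - y^2*z - z^3 - 5*x*y + 3*z
use: tr(a^3 b^-1 a b a^-1 b^-1) = tr(a^3 b^-1 a b a^-1)*tr(b) - tr(a^3 b^-1 a b a^-1 b) = -x^4*y^2*z + x^5*y + x^3*y^3 + 2*x^3*y*z^2 - x^4*z + x^2*y^2*z - x^2*z^3 - 5*x^3*y - 2*x*y^3 - 3*x*y*z^2 + 4*x^2*z + y^2*z + z^3 + 6*x*y - 3*z
tr(a^3 b^-1 a b a^-1 b^-2) = tr(a^3 b^-1 a b a^-1 b^-1)*tr(b) - tr(a^3 b^-1 a b a^-1) = -x^4*y^3*z + x^5*y^2 + x^3*y^4 + 2*x^3*y^2*z^2 - x^4*y*z + x^2*y^3*z - x^2*y*z^3 - 5*x^3*y^2 - 2*x*y^4 - 3*x*y^2*z^2 + 3*x^2*y*z + y^3*z + y*z^3 + 7*x*y^2 + x*z^2 - 3*y*z - x
apply: tr(b a^-1 b^-3 a^3 b^-1 a) = tr(a^3 b^-1 a b a^-1 b^-2)*tr(b) - tr(a^3 b^-1 a b a^-1 b^-1) = -x^4*y^4*z + x^5*y^3 + x^3*y^5 + 2*x^3*y^3*z^2 + x^2*y^4*z - x^2*y^2*z^3 - x^5*y - 6*x^3*y^3 - 2*x^3*y*z^2 - 2*x*y^5 - 3*x*y^3*z^2 + x^4*z + 2*x^2*y^2*z + x^2*z^3 + y^4*z + y^2*z^3 + 5*x^3*y + 9*x*y^3 + 4*x*y*z^2 - 4*x^2*z - 4*y^2*z - z^3 - 7*x*y + 3*z
use: tr(b^-2 a^3 b^-1 a^-1 b a^-1 b^-1) = tr(b a^-1 b^-3 a^3 b^-1)*tr(a) - tr(b a^-1 b^-3 a^3 b^-1 a) = x^4*y^4*z - x^5*y^3 - x^3*y^5 - 2*x^3*y^3*z^2 - x^2*y^4*z + x^2*y^2*z^3 + x^5*y + 7*x^3*y^3 + 2*x^3*y*z^2 + 2*x*y^5 + 3*x*y^3*z^2 - x^4*z - 3*x^2*y^2*z - x^2*z^3 - y^4*z - y^2*z^3 - 7*x^3*y - 10*x*y^3 - 4*x*y*z^2 + 5*x^2*z + 4*y^2*z + z^3 + 10*x*y - 3*z

x^4*y^4*z - x^5*y^3 - x^3*y^5 - 2*x^3*y^3*z^2 - x^2*y^4*z + x^2*y^2*z^3 + x^5*y + 7*x^3*y^3 + 2*x^3*y*z^2 + 2*x*y^5 + 3*x*y^3*z^2 - x^4*z - 3*x^2*y^2*z - x^2*z^3 - y^4*z - y^2*z^3 - 7*x^3*y - 10*x*y^3 - 4*x*y*z^2 + 5*x^2*z + 4*y^2*z + z^3 + 10*x*y - 3*z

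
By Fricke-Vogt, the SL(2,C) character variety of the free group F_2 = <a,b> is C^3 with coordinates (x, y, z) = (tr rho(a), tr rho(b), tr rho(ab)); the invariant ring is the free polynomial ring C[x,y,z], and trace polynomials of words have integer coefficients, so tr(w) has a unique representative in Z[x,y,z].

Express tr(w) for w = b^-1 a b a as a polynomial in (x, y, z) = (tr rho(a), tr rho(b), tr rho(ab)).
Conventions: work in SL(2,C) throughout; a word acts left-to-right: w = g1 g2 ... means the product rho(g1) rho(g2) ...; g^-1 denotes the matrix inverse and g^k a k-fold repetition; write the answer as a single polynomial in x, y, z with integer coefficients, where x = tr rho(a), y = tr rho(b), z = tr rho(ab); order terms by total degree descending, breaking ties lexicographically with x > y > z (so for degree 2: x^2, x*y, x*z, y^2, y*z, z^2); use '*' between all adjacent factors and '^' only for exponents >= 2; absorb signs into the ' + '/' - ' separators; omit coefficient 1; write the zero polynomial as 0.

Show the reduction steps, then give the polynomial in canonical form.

trace(a b a) = trace(a) * trace(b a) - trace(b) = x*z - y
trace(a b a b) = trace(a b) * trace(a b) - trace(1)   [split at repeated a] = z^2 - 2
trace(b^-1 a b a) = trace(a b a) * trace(b) - trace(a b a b) = x*y*z - y^2 - z^2 + 2

x*y*z - y^2 - z^2 + 2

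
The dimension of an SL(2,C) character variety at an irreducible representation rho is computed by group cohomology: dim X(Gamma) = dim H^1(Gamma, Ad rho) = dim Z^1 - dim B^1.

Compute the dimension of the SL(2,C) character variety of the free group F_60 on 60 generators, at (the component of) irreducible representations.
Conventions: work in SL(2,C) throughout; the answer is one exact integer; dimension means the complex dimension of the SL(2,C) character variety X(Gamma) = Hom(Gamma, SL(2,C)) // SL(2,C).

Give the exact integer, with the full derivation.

The free group F_60: 60 generators, no relators.
So Z^1 = (sl_2)^60 in full: dim Z^1 = 180.
At an irreducible rho the centralizer of the image in sl_2 is 0, so the coboundary map sl_2 -> Z^1 is injective: dim B^1 = 3.
dim X = dim H^1 = dim Z^1 - dim B^1 = 180 - 3 = 177.

177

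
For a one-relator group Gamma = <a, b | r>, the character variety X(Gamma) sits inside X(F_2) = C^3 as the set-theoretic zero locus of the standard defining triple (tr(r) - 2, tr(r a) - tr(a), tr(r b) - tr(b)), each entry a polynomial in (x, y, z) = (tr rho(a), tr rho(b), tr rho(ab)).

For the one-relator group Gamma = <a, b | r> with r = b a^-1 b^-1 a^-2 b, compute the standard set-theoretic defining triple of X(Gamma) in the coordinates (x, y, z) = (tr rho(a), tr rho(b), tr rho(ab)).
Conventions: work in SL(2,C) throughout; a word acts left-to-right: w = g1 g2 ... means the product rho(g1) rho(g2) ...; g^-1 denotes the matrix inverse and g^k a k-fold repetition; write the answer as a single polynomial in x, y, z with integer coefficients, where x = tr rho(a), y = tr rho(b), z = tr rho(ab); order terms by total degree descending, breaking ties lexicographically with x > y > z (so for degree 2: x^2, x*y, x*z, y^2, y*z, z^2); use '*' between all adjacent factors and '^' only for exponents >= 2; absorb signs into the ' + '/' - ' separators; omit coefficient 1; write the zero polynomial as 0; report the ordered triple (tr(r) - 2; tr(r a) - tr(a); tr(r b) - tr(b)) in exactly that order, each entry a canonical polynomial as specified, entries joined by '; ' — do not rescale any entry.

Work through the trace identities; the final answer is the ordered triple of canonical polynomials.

x^2*y^2*z - x*y^3 - x*y*z^2 - x^2*z + 2*x*y + z - 2; x^2*y*z^2 - x^3*z - x*y^2*z - x*z^3 + x^2*y + 3*x*z - x - y; x^2*y^3*z - x*y^4 - x*y^2*z^2 - 2*x^2*y*z + 3*x*y^2 + x*z^2 + y*z - x - y

tr(b^2) = tr(b) tr(b) - tr(1)  (reduce the b square) = y^2 - 2
tr(b^2 a) = tr(b) tr(a b) - tr(a)  (reduce the b square) = y*z - x
tr(b^2 a^-1) = tr(b^2) tr(a) - tr(b^2 a)  (eliminate a^-1) = x*y^2 - y*z - x
tr(a^-1 b^2 a^-1) = tr(b^2 a^-1) tr(a) - tr(b^2)  (eliminate a^-1) = x^2*y^2 - x*y*z - x^2 - y^2 + 2
tr(a^-2 b^2 a^-1) = tr(a^-1 b^2 a^-1) tr(a) - tr(a^-1 b^2)  (eliminate a^-1) = x^3*y^2 - x^2*y*z - x^3 - 2*x*y^2 + y*z + 3*x
tr(b^3) = tr(b) tr(b^2) - tr(b)  (reduce the b square) = y^3 - 3*y
tr(b^3 a) = tr(b) tr(a b^2) - tr(a b)  (reduce the b square) = y^2*z - x*y - z
tr(b^2 a^-1 b) = tr(b^3) tr(a) - tr(b^3 a)  (eliminate a^-1) = x*y^3 - y^2*z - 2*x*y + z
tr(a b a b) = tr(b a) tr(b a) - tr(1)  (split on b) = z^2 - 2
tr(a b a) = tr(a) tr(b a) - tr(b)  (reduce the a square) = x*z - y
tr(b a b^2 a) = tr(b) tr(a b a b) - tr(a b a)  (reduce the b square) = y*z^2 - x*z - y
tr(b^2 a^-1 b a) = tr(b a b^2) tr(a) - tr(b a b^2 a)  (eliminate a^-1) = x*y^2*z - x^2*y - y*z^2 + y
tr(a^-1 b^2 a^-1 b) = tr(b^2 a^-1 b) tr(a) - tr(b^2 a^-1 b a)  (eliminate a^-1) = x^2*y^3 - 2*x*y^2*z - x^2*y + y*z^2 + x*z - y
tr(a^-2 b^2 a^-1 b) = tr(a^-1 b^2 a^-1 b) tr(a) - tr(a^-1 b^2 a^-1 b a)  (eliminate a^-1) = x^3*y^3 - 2*x^2*y^2*z - x^3*y - x*y^3 + x*y*z^2 + x^2*z + y^2*z + x*y - z
tr(b a^-1 b^-1 a^-2 b) = tr(a^-2 b^2 a^-1) tr(b) - tr(a^-2 b^2 a^-1 b)  (eliminate b^-1) = x^2*y^2*z - x*y^3 - x*y*z^2 - x^2*z + 2*x*y + z
tr(a^-1 b) = tr(b) tr(a) - tr(b a) = x*y - z
tr(a b a b a) = tr(a) tr(b a b a) - tr(b a b) = x*z^2 - y*z - x
tr(a b a b a b) = tr(b a) tr(b a b a) - tr(b^-1 a^-1)   [split at repeated b] = z^3 - 3*z
tr(b a b a b^-1 a) = tr(a b a b a) tr(b) - tr(a b a b a b) = x*y*z^2 - y^2*z - z^3 - x*y + 3*z
tr(b a b a b^-1 a^-1) = tr(b a b a b^-1) tr(a) - tr(b a b a b^-1 a) = -x*y*z^2 + x^2*z + y^2*z + z^3 - 3*z
tr(b^-1 a^-2 b a b a) = tr(b a b a b^-1 a^-1) tr(a) - tr(b a b a b^-1) = -x^2*y*z^2 + x^3*z + x*y^2*z + x*z^3 - 4*x*z + y
tr(b a^-1 b^-1 a^-2 b a) = tr(b^-1 a^-2 b a b) tr(a) - tr(b^-1 a^-2 b a b a) = x^2*y*z^2 - x^3*z - x*y^2*z - x*z^3 + x^2*y + 3*x*z - y
tr(a^2) = tr(a) tr(a) - tr(1) = x^2 - 2
tr(a^2 b^2) = tr(b) tr(a^2 b) - tr(a^2) = x*y*z - x^2 - y^2 + 2
tr(a b^3 a) = tr(b) tr(a^2 b^2) - tr(a^2 b) = x*y^2*z - x^2*y - y^3 - x*z + 3*y
tr(a b^3 a b) = tr(b) tr(b a b a b) - tr(b a b a) = y^2*z^2 - x*y*z - y^2 - z^2 + 2
tr(b^-1 a b^3 a) = tr(a b^3 a) tr(b) - tr(a b^3 a b) = x*y^3*z - x^2*y^2 - y^4 - y^2*z^2 + 4*y^2 + z^2 - 2
tr(b^3 a^-1 b^-1 a) = tr(b^-1 a b^3) tr(a) - tr(b^-1 a b^3 a) = -x*y^3*z + x^2*y^2 + y^4 + y^2*z^2 + x*y*z - x^2 - 4*y^2 - z^2 + 2
tr(b^3 a^-1 b^-1 a^-1) = tr(b^3 a^-1 b^-1) tr(a) - tr(b^3 a^-1 b^-1 a) = x*y^3*z - y^4 - y^2*z^2 - 2*x*y*z + 4*y^2 + z^2 - 2
tr(b a^-1 b^-1 a^-2 b^2) = tr(b^3 a^-1 b^-1 a^-1) tr(a) - tr(b^3 a^-1 b^-1) = x^2*y^3*z - x*y^4 - x*y^2*z^2 - 2*x^2*y*z + 3*x*y^2 + x*z^2 + y*z - x
assemble the triple (tr(r) - 2; tr(r a) - x; tr(r b) - y)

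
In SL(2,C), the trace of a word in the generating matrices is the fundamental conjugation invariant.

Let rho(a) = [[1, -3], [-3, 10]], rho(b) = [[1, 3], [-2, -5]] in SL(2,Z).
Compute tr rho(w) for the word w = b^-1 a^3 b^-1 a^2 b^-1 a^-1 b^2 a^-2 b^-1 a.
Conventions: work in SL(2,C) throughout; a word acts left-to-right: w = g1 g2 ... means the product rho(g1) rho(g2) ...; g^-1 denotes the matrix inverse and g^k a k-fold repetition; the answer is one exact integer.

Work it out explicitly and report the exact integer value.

23668447550

rho(b^-1) = [[-5, -3], [2, 1]]
... * rho(a) = [[1, -3], [-3, 10]]  ->  [[4, -15], [-1, 4]]
... * rho(a) = [[1, -3], [-3, 10]]  ->  [[49, -162], [-13, 43]]
... * rho(a) = [[1, -3], [-3, 10]]  ->  [[535, -1767], [-142, 469]]
... * rho(b^-1) = [[-5, -3], [2, 1]]  ->  [[-6209, -3372], [1648, 895]]
... * rho(a) = [[1, -3], [-3, 10]]  ->  [[3907, -15093], [-1037, 4006]]
... * rho(a) = [[1, -3], [-3, 10]]  ->  [[49186, -162651], [-13055, 43171]]
... * rho(b^-1) = [[-5, -3], [2, 1]]  ->  [[-571232, -310209], [151617, 82336]]
... * rho(a^-1) = [[10, 3], [3, 1]]  ->  [[-6642947, -2023905], [1763178, 537187]]
... * rho(b) = [[1, 3], [-2, -5]]  ->  [[-2595137, -9809316], [688804, 2603599]]
... * rho(b) = [[1, 3], [-2, -5]]  ->  [[17023495, 41261169], [-4518394, -10951583]]
... * rho(a^-1) = [[10, 3], [3, 1]]  ->  [[294018457, 92331654], [-78038689, -24506765]]
... * rho(a^-1) = [[10, 3], [3, 1]]  ->  [[3217179532, 974387025], [-853907185, -258622832]]
... * rho(b^-1) = [[-5, -3], [2, 1]]  ->  [[-14137123610, -8677151571], [3752290261, 2303098723]]
... * rho(a) = [[1, -3], [-3, 10]]  ->  [[11894331103, -44360144880], [-3157005908, 11774116447]]
tr = 11894331103 + 11774116447 = 23668447550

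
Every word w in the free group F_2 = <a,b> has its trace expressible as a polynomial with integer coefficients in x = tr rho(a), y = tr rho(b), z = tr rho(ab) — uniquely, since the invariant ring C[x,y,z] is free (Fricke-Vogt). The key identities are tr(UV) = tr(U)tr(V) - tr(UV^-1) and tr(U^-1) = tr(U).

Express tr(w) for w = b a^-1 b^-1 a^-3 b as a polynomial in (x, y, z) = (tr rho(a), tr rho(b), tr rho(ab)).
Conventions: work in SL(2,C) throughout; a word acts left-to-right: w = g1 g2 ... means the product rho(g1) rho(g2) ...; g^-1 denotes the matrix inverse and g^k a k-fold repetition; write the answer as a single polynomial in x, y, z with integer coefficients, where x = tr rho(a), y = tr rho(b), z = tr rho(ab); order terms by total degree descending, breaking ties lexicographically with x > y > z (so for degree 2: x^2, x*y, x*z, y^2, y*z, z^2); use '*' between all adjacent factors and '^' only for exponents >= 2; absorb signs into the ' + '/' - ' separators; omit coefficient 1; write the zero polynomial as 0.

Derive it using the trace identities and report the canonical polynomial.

so trace(b^2) = trace(b) * trace(b) - trace(1)   [square of b] = y^2 - 2
trace(b^2 a) = trace(b) * trace(a b) - trace(a)   [square of b] = y*z - x
trace(b^2 a^-1) = trace(b^2) * trace(a) - trace(b^2 a)   [inverse elimination on a] = x*y^2 - y*z - x
trace(a^-1 b^2 a^-1) = trace(b^2 a^-1) * trace(a) - trace(b^2)   [inverse elimination on a] = x^2*y^2 - x*y*z - x^2 - y^2 + 2
trace(b^3) = trace(b) * trace(b^2) - trace(b)   [square of b] = y^3 - 3*y
trace(b^3 a) = trace(b) * trace(b a b) - trace(b a)   [square of b] = y^2*z - x*y - z
reduce: trace(b a^-1 b^2) = trace(b^3) * trace(a) - trace(b^3 a)   [inverse elimination on a] = x*y^3 - y^2*z - 2*x*y + z
so trace(a b a b) = trace(b a) * trace(b a) - trace(1)   [split at a repeated b] = z^2 - 2
trace(a b a) = trace(a) * trace(b a) - trace(b)   [square of a] = x*z - y
trace(b^2 a b a) = trace(b) * trace(a b a b) - trace(a b a)   [square of b] = y*z^2 - x*z - y
trace(b a^-1 b^2 a) = trace(b^2 a b) * trace(a) - trace(b^2 a b a)   [inverse elimination on a] = x*y^2*z - x^2*y - y*z^2 + y
trace(a^-1 b^2 a^-1 b) = trace(b a^-1 b^2) * trace(a) - trace(b a^-1 b^2 a)   [inverse elimination on a] = x^2*y^3 - 2*x*y^2*z - x^2*y + y*z^2 + x*z - y
reduce: trace(a^-1 b^2 a^-1 b^-1) = trace(a^-1 b^2 a^-1) * trace(b) - trace(a^-1 b^2 a^-1 b)   [inverse elimination on b] = x*y^2*z - y^3 - y*z^2 - x*z + 3*y
trace(b a^-1) = trace(b) * trace(a) - trace(b a)   [inverse elimination on a] = x*y - z
so trace(a^-1 b^2 a^-1 b^-1 a^-1) = trace(a^-1 b^2 a^-1 b^-1) * trace(a) - trace(a^-1 b^2 a^-1 b^-1 a)   [inverse elimination on a] = x^2*y^2*z - x*y^3 - x*y*z^2 - x^2*z + 2*x*y + z
trace(b a^-1 b^-1 a^-3 b) = trace(a^-1 b^2 a^-1 b^-1 a^-1) * trace(a) - trace(a^-1 b^2 a^-1 b^-1)   [inverse elimination on a] = x^3*y^2*z - x^2*y^3 - x^2*y*z^2 - x^3*z - x*y^2*z + 2*x^2*y + y^3 + y*z^2 + 2*x*z - 3*y

x^3*y^2*z - x^2*y^3 - x^2*y*z^2 - x^3*z - x*y^2*z + 2*x^2*y + y^3 + y*z^2 + 2*x*z - 3*y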